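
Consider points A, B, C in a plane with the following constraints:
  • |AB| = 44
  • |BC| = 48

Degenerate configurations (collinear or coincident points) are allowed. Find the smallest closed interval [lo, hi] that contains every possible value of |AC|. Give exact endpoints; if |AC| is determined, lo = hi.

|AB| ∈ {44}
|BC| ∈ {48}
|AC| ∈ [4, 92]

|AC| ∈ [4, 92]  (≈ [4.0000, 92.0000])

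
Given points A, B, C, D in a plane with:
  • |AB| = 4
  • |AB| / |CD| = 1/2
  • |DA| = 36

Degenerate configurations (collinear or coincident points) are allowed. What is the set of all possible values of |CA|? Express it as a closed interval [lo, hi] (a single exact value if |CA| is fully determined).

|CA| ∈ [28, 44]  (≈ [28.0000, 44.0000])

|AB| ∈ {4}
|AD| ∈ {36}
|CD| ∈ {8}
|BD| ∈ [32, 40]
|AC| ∈ [28, 44]
|BC| ∈ [24, 48]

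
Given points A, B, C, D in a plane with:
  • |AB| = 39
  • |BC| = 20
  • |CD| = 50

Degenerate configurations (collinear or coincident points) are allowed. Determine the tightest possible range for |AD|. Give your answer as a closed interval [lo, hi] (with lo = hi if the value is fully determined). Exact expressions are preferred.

|AB| ∈ {39}
|BC| ∈ {20}
|CD| ∈ {50}
|AC| ∈ [19, 59]
|BD| ∈ [30, 70]
|AD| ∈ [0, 109]

|AD| ∈ [0, 109]  (≈ [0.0000, 109.0000])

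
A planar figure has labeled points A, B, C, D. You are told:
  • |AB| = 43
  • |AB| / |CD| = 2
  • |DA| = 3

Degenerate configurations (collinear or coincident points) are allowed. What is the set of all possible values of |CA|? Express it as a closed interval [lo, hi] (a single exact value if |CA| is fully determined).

|AB| ∈ {43}
|AD| ∈ {3}
|CD| ∈ {43/2}
|BD| ∈ [40, 46]
|AC| ∈ [37/2, 49/2]
|BC| ∈ [37/2, 135/2]

|CA| ∈ [37/2, 49/2]  (≈ [18.5000, 24.5000])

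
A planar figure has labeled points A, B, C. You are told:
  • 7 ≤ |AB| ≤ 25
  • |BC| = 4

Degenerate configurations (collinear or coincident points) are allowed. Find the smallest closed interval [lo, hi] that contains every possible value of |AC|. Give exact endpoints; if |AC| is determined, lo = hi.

|AC| ∈ [3, 29]  (≈ [3.0000, 29.0000])

|AB| ∈ [7, 25]
|BC| ∈ {4}
|AC| ∈ [3, 29]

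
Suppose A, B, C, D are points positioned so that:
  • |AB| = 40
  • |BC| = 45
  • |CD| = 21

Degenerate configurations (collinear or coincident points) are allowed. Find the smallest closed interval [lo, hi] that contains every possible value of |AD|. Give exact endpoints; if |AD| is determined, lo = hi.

|AB| ∈ {40}
|BC| ∈ {45}
|CD| ∈ {21}
|AC| ∈ [5, 85]
|BD| ∈ [24, 66]
|AD| ∈ [0, 106]

|AD| ∈ [0, 106]  (≈ [0.0000, 106.0000])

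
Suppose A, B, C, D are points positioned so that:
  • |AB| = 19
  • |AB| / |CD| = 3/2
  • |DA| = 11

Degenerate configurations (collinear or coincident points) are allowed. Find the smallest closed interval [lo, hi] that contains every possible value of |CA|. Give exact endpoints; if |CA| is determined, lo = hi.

|CA| ∈ [5/3, 71/3]  (≈ [1.6667, 23.6667])

|AB| ∈ {19}
|AD| ∈ {11}
|CD| ∈ {38/3}
|BD| ∈ [8, 30]
|AC| ∈ [5/3, 71/3]
|BC| ∈ [0, 128/3]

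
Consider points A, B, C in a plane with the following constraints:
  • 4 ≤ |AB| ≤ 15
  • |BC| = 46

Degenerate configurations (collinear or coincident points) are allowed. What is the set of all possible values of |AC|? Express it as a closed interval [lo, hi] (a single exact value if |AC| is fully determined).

|AC| ∈ [31, 61]  (≈ [31.0000, 61.0000])

|AB| ∈ [4, 15]
|BC| ∈ {46}
|AC| ∈ [31, 61]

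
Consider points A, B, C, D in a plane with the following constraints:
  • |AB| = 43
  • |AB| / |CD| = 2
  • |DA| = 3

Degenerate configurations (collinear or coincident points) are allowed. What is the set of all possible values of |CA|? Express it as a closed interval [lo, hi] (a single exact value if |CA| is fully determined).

|CA| ∈ [37/2, 49/2]  (≈ [18.5000, 24.5000])

|AB| ∈ {43}
|AD| ∈ {3}
|CD| ∈ {43/2}
|BD| ∈ [40, 46]
|AC| ∈ [37/2, 49/2]
|BC| ∈ [37/2, 135/2]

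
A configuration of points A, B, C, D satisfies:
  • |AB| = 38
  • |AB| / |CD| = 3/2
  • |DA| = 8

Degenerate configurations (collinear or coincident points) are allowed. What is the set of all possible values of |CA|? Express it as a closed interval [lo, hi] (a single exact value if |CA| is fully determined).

|CA| ∈ [52/3, 100/3]  (≈ [17.3333, 33.3333])

|AB| ∈ {38}
|AD| ∈ {8}
|CD| ∈ {76/3}
|BD| ∈ [30, 46]
|AC| ∈ [52/3, 100/3]
|BC| ∈ [14/3, 214/3]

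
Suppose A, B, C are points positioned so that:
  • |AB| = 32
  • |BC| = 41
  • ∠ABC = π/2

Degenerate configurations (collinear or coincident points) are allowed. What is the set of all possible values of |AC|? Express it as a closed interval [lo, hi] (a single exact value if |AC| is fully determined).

|AB| ∈ {32}
|BC| ∈ {41}
|AC| ∈ {√(2705)}

|AC| = √(2705)  (≈ 52.0096)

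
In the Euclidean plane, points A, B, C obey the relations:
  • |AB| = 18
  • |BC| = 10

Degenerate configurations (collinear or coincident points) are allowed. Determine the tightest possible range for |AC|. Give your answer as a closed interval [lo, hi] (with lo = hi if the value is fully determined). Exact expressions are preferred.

|AC| ∈ [8, 28]  (≈ [8.0000, 28.0000])

|AB| ∈ {18}
|BC| ∈ {10}
|AC| ∈ [8, 28]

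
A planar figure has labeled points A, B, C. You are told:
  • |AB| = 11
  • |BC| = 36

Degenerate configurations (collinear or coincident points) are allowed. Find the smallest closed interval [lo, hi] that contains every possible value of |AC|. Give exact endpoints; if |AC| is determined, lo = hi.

|AB| ∈ {11}
|BC| ∈ {36}
|AC| ∈ [25, 47]

|AC| ∈ [25, 47]  (≈ [25.0000, 47.0000])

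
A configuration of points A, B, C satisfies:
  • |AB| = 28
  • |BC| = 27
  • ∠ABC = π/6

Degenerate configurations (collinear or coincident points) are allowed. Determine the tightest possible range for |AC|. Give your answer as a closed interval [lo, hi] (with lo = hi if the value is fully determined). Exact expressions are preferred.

|AB| ∈ {28}
|BC| ∈ {27}
|AC| ∈ {√(1513 - 756·√(3))}

|AC| = √(1513 - 756·√(3))  (≈ 14.2678)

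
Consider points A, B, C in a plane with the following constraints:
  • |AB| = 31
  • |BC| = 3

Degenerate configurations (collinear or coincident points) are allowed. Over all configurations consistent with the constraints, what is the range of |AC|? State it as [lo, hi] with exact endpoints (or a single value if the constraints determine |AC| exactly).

|AC| ∈ [28, 34]  (≈ [28.0000, 34.0000])

|AB| ∈ {31}
|BC| ∈ {3}
|AC| ∈ [28, 34]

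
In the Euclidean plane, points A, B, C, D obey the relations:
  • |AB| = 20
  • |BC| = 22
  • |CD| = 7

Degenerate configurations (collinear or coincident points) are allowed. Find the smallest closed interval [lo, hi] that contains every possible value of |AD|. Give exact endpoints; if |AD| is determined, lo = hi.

|AD| ∈ [0, 49]  (≈ [0.0000, 49.0000])

|AB| ∈ {20}
|BC| ∈ {22}
|CD| ∈ {7}
|AC| ∈ [2, 42]
|BD| ∈ [15, 29]
|AD| ∈ [0, 49]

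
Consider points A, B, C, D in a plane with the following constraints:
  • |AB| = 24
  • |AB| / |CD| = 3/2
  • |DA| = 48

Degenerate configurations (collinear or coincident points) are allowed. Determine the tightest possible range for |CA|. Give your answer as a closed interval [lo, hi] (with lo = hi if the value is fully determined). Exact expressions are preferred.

|CA| ∈ [32, 64]  (≈ [32.0000, 64.0000])

|AB| ∈ {24}
|AD| ∈ {48}
|CD| ∈ {16}
|BD| ∈ [24, 72]
|AC| ∈ [32, 64]
|BC| ∈ [8, 88]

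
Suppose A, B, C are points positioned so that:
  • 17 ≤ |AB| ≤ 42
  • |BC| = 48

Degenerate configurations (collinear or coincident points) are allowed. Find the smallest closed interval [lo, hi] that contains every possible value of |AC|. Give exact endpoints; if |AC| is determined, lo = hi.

|AC| ∈ [6, 90]  (≈ [6.0000, 90.0000])

|AB| ∈ [17, 42]
|BC| ∈ {48}
|AC| ∈ [6, 90]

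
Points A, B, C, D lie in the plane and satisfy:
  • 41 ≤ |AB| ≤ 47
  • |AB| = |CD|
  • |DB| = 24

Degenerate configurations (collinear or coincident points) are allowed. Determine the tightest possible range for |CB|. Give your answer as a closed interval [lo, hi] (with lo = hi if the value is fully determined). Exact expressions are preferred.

|AB| ∈ [41, 47]
|BD| ∈ {24}
|CD| ∈ [41, 47]
|AD| ∈ [17, 71]
|BC| ∈ [17, 71]
|AC| ∈ [0, 118]

|CB| ∈ [17, 71]  (≈ [17.0000, 71.0000])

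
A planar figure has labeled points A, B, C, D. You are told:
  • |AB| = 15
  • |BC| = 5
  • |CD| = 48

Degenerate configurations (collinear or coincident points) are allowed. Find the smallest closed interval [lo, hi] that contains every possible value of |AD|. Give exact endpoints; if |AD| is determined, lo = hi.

|AB| ∈ {15}
|BC| ∈ {5}
|CD| ∈ {48}
|AC| ∈ [10, 20]
|BD| ∈ [43, 53]
|AD| ∈ [28, 68]

|AD| ∈ [28, 68]  (≈ [28.0000, 68.0000])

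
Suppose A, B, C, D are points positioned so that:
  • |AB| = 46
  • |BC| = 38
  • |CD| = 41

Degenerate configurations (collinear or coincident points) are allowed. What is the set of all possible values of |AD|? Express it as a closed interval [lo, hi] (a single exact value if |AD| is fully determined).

|AB| ∈ {46}
|BC| ∈ {38}
|CD| ∈ {41}
|AC| ∈ [8, 84]
|BD| ∈ [3, 79]
|AD| ∈ [0, 125]

|AD| ∈ [0, 125]  (≈ [0.0000, 125.0000])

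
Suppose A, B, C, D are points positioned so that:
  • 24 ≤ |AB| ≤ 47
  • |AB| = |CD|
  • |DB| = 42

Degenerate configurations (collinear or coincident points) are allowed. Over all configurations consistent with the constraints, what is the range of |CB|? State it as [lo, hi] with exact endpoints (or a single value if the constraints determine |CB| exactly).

|AB| ∈ [24, 47]
|BD| ∈ {42}
|CD| ∈ [24, 47]
|AD| ∈ [0, 89]
|BC| ∈ [0, 89]
|AC| ∈ [0, 136]

|CB| ∈ [0, 89]  (≈ [0.0000, 89.0000])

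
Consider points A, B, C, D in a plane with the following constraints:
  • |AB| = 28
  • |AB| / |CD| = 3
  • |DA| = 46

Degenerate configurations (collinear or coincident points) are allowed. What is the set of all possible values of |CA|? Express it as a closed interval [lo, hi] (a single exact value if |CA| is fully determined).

|CA| ∈ [110/3, 166/3]  (≈ [36.6667, 55.3333])

|AB| ∈ {28}
|AD| ∈ {46}
|CD| ∈ {28/3}
|BD| ∈ [18, 74]
|AC| ∈ [110/3, 166/3]
|BC| ∈ [26/3, 250/3]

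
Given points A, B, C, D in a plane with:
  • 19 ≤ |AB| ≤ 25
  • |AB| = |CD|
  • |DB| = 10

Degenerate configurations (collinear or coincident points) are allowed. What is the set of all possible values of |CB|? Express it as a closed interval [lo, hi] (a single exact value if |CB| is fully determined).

|CB| ∈ [9, 35]  (≈ [9.0000, 35.0000])

|AB| ∈ [19, 25]
|BD| ∈ {10}
|CD| ∈ [19, 25]
|AD| ∈ [9, 35]
|BC| ∈ [9, 35]
|AC| ∈ [0, 60]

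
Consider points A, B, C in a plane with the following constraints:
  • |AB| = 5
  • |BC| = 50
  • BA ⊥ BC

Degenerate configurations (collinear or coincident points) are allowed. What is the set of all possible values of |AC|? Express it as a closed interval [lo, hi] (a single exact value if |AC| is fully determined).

|AC| = 5·√(101)  (≈ 50.2494)

|AB| ∈ {5}
|BC| ∈ {50}
|AC| ∈ {5·√(101)}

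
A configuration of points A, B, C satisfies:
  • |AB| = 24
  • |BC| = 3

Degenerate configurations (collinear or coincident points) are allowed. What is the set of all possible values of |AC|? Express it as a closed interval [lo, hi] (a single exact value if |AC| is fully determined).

|AB| ∈ {24}
|BC| ∈ {3}
|AC| ∈ [21, 27]

|AC| ∈ [21, 27]  (≈ [21.0000, 27.0000])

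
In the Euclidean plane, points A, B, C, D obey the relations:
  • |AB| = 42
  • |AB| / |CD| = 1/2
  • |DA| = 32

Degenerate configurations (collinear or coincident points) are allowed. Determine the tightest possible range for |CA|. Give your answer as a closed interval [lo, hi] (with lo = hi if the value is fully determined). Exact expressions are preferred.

|CA| ∈ [52, 116]  (≈ [52.0000, 116.0000])

|AB| ∈ {42}
|AD| ∈ {32}
|CD| ∈ {84}
|BD| ∈ [10, 74]
|AC| ∈ [52, 116]
|BC| ∈ [10, 158]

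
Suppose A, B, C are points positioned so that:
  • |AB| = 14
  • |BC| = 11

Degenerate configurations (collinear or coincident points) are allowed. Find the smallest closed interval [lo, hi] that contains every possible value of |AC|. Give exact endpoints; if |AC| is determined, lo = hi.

|AC| ∈ [3, 25]  (≈ [3.0000, 25.0000])

|AB| ∈ {14}
|BC| ∈ {11}
|AC| ∈ [3, 25]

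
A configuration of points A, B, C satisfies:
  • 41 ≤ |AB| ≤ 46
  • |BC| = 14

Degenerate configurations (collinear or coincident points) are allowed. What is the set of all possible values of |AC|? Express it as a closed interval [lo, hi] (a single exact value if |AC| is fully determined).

|AC| ∈ [27, 60]  (≈ [27.0000, 60.0000])

|AB| ∈ [41, 46]
|BC| ∈ {14}
|AC| ∈ [27, 60]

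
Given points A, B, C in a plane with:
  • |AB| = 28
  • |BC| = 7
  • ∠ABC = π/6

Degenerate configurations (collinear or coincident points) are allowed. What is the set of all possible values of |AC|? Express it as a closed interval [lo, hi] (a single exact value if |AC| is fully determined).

|AC| = 7·√(17 - 4·√(3))  (≈ 22.2153)

|AB| ∈ {28}
|BC| ∈ {7}
|AC| ∈ {7·√(17 - 4·√(3))}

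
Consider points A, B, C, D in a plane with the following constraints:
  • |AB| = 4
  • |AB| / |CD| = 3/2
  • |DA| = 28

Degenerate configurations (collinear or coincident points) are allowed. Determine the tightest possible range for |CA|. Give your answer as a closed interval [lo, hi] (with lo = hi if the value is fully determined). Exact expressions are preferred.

|CA| ∈ [76/3, 92/3]  (≈ [25.3333, 30.6667])

|AB| ∈ {4}
|AD| ∈ {28}
|CD| ∈ {8/3}
|BD| ∈ [24, 32]
|AC| ∈ [76/3, 92/3]
|BC| ∈ [64/3, 104/3]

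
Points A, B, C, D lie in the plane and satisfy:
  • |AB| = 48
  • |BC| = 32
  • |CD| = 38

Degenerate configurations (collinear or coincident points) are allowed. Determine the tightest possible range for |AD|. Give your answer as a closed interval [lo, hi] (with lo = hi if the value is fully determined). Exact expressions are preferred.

|AB| ∈ {48}
|BC| ∈ {32}
|CD| ∈ {38}
|AC| ∈ [16, 80]
|BD| ∈ [6, 70]
|AD| ∈ [0, 118]

|AD| ∈ [0, 118]  (≈ [0.0000, 118.0000])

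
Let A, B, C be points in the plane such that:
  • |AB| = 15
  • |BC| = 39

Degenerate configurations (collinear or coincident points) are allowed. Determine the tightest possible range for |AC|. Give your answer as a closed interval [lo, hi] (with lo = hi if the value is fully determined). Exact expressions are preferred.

|AC| ∈ [24, 54]  (≈ [24.0000, 54.0000])

|AB| ∈ {15}
|BC| ∈ {39}
|AC| ∈ [24, 54]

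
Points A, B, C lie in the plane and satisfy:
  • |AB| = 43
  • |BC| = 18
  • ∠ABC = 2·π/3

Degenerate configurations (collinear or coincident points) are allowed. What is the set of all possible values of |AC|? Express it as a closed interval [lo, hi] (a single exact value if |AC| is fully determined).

|AC| = √(2947)  (≈ 54.2863)

|AB| ∈ {43}
|BC| ∈ {18}
|AC| ∈ {√(2947)}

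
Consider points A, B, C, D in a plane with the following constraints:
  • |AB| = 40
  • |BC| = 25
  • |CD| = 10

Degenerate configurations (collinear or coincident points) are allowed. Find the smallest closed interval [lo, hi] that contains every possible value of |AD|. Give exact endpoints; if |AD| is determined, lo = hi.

|AB| ∈ {40}
|BC| ∈ {25}
|CD| ∈ {10}
|AC| ∈ [15, 65]
|BD| ∈ [15, 35]
|AD| ∈ [5, 75]

|AD| ∈ [5, 75]  (≈ [5.0000, 75.0000])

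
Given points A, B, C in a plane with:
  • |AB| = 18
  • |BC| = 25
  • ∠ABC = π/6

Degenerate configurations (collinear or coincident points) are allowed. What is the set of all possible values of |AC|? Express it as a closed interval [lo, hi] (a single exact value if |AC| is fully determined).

|AC| = √(949 - 450·√(3))  (≈ 13.0222)

|AB| ∈ {18}
|BC| ∈ {25}
|AC| ∈ {√(949 - 450·√(3))}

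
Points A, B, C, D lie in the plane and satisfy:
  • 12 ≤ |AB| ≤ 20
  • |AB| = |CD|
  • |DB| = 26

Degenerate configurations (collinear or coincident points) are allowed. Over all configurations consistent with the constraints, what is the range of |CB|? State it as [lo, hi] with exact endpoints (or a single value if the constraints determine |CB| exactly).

|CB| ∈ [6, 46]  (≈ [6.0000, 46.0000])

|AB| ∈ [12, 20]
|BD| ∈ {26}
|CD| ∈ [12, 20]
|AD| ∈ [6, 46]
|BC| ∈ [6, 46]
|AC| ∈ [0, 66]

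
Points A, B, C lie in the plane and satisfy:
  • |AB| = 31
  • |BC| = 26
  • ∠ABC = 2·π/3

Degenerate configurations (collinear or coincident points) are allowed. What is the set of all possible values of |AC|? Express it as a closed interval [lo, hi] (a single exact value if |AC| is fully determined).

|AB| ∈ {31}
|BC| ∈ {26}
|AC| ∈ {√(2443)}

|AC| = √(2443)  (≈ 49.4267)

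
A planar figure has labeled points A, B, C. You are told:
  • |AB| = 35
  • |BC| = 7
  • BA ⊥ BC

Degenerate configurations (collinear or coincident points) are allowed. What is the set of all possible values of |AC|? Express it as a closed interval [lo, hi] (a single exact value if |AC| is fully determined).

|AB| ∈ {35}
|BC| ∈ {7}
|AC| ∈ {7·√(26)}

|AC| = 7·√(26)  (≈ 35.6931)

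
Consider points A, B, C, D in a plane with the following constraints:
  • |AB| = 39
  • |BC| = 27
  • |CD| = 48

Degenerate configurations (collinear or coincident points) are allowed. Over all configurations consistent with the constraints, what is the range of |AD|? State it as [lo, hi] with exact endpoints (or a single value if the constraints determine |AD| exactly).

|AD| ∈ [0, 114]  (≈ [0.0000, 114.0000])

|AB| ∈ {39}
|BC| ∈ {27}
|CD| ∈ {48}
|AC| ∈ [12, 66]
|BD| ∈ [21, 75]
|AD| ∈ [0, 114]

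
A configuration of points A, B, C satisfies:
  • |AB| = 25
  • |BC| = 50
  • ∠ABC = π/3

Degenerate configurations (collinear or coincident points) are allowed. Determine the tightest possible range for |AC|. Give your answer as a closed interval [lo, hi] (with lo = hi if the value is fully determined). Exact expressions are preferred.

|AC| = 25·√(3)  (≈ 43.3013)

|AB| ∈ {25}
|BC| ∈ {50}
|AC| ∈ {25·√(3)}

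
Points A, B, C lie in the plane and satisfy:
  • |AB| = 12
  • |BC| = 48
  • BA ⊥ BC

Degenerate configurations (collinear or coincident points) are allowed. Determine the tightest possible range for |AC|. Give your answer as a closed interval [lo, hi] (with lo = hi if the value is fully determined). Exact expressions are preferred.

|AB| ∈ {12}
|BC| ∈ {48}
|AC| ∈ {12·√(17)}

|AC| = 12·√(17)  (≈ 49.4773)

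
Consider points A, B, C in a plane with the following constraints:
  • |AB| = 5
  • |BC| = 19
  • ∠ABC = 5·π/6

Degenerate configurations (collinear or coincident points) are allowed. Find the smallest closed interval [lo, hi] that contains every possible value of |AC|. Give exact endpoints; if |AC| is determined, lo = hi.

|AB| ∈ {5}
|BC| ∈ {19}
|AC| ∈ {√(95·√(3) + 386)}

|AC| = √(95·√(3) + 386)  (≈ 23.4637)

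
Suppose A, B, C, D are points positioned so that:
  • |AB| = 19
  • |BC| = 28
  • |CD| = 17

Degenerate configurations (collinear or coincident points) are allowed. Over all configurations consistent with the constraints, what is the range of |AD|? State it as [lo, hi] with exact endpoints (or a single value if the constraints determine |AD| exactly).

|AB| ∈ {19}
|BC| ∈ {28}
|CD| ∈ {17}
|AC| ∈ [9, 47]
|BD| ∈ [11, 45]
|AD| ∈ [0, 64]

|AD| ∈ [0, 64]  (≈ [0.0000, 64.0000])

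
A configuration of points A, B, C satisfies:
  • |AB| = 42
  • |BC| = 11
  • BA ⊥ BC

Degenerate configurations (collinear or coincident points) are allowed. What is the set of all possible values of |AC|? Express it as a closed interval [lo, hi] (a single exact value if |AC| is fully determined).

|AC| = √(1885)  (≈ 43.4166)

|AB| ∈ {42}
|BC| ∈ {11}
|AC| ∈ {√(1885)}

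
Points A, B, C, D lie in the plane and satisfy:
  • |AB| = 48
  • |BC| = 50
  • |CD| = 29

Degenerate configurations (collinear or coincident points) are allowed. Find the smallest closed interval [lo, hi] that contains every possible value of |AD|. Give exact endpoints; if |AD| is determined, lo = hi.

|AB| ∈ {48}
|BC| ∈ {50}
|CD| ∈ {29}
|AC| ∈ [2, 98]
|BD| ∈ [21, 79]
|AD| ∈ [0, 127]

|AD| ∈ [0, 127]  (≈ [0.0000, 127.0000])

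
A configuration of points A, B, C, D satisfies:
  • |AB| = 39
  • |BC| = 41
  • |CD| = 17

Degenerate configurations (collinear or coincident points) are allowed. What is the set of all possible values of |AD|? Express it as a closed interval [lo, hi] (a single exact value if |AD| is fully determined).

|AD| ∈ [0, 97]  (≈ [0.0000, 97.0000])

|AB| ∈ {39}
|BC| ∈ {41}
|CD| ∈ {17}
|AC| ∈ [2, 80]
|BD| ∈ [24, 58]
|AD| ∈ [0, 97]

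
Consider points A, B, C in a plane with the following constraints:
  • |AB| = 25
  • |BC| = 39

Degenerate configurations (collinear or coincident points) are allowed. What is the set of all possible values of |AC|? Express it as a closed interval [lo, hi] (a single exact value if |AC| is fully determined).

|AB| ∈ {25}
|BC| ∈ {39}
|AC| ∈ [14, 64]

|AC| ∈ [14, 64]  (≈ [14.0000, 64.0000])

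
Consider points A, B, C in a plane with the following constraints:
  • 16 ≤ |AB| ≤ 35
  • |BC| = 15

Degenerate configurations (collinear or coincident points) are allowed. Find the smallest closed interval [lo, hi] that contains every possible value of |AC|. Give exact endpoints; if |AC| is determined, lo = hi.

|AC| ∈ [1, 50]  (≈ [1.0000, 50.0000])

|AB| ∈ [16, 35]
|BC| ∈ {15}
|AC| ∈ [1, 50]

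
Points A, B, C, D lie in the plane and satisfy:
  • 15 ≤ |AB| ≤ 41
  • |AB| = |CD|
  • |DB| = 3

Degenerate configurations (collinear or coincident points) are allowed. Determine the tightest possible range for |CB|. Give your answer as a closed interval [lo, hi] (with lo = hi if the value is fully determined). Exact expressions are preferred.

|CB| ∈ [12, 44]  (≈ [12.0000, 44.0000])

|AB| ∈ [15, 41]
|BD| ∈ {3}
|CD| ∈ [15, 41]
|AD| ∈ [12, 44]
|BC| ∈ [12, 44]
|AC| ∈ [0, 85]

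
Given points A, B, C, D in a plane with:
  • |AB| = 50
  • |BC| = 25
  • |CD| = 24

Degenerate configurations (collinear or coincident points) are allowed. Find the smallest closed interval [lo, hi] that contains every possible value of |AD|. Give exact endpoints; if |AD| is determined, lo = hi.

|AB| ∈ {50}
|BC| ∈ {25}
|CD| ∈ {24}
|AC| ∈ [25, 75]
|BD| ∈ [1, 49]
|AD| ∈ [1, 99]

|AD| ∈ [1, 99]  (≈ [1.0000, 99.0000])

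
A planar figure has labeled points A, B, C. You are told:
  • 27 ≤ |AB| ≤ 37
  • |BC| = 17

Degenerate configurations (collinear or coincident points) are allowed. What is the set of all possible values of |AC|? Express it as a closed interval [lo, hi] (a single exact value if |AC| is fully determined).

|AB| ∈ [27, 37]
|BC| ∈ {17}
|AC| ∈ [10, 54]

|AC| ∈ [10, 54]  (≈ [10.0000, 54.0000])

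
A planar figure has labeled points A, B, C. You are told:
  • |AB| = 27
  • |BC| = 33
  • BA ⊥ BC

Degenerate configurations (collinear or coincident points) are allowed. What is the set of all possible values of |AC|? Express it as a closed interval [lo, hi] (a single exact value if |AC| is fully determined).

|AB| ∈ {27}
|BC| ∈ {33}
|AC| ∈ {3·√(202)}

|AC| = 3·√(202)  (≈ 42.6380)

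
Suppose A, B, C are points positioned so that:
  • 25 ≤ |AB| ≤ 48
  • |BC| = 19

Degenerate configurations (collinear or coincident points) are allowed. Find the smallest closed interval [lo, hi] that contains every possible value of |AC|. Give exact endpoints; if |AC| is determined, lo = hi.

|AB| ∈ [25, 48]
|BC| ∈ {19}
|AC| ∈ [6, 67]

|AC| ∈ [6, 67]  (≈ [6.0000, 67.0000])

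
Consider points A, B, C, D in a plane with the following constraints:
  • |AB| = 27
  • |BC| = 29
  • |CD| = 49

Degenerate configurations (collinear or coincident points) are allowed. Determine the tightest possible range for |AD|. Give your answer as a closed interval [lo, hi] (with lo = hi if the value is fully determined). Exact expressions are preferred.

|AD| ∈ [0, 105]  (≈ [0.0000, 105.0000])

|AB| ∈ {27}
|BC| ∈ {29}
|CD| ∈ {49}
|AC| ∈ [2, 56]
|BD| ∈ [20, 78]
|AD| ∈ [0, 105]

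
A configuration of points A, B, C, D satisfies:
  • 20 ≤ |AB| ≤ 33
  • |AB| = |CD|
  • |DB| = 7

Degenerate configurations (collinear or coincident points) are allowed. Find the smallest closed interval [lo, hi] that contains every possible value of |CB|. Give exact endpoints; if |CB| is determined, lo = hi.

|CB| ∈ [13, 40]  (≈ [13.0000, 40.0000])

|AB| ∈ [20, 33]
|BD| ∈ {7}
|CD| ∈ [20, 33]
|AD| ∈ [13, 40]
|BC| ∈ [13, 40]
|AC| ∈ [0, 73]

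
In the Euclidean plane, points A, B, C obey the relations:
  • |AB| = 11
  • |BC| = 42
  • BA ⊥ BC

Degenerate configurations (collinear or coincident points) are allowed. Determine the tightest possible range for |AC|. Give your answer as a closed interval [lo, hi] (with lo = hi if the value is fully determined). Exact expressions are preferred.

|AC| = √(1885)  (≈ 43.4166)

|AB| ∈ {11}
|BC| ∈ {42}
|AC| ∈ {√(1885)}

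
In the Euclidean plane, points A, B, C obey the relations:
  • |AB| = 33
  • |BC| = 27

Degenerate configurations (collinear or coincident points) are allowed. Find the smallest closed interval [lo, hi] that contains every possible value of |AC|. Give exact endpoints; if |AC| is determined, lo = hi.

|AB| ∈ {33}
|BC| ∈ {27}
|AC| ∈ [6, 60]

|AC| ∈ [6, 60]  (≈ [6.0000, 60.0000])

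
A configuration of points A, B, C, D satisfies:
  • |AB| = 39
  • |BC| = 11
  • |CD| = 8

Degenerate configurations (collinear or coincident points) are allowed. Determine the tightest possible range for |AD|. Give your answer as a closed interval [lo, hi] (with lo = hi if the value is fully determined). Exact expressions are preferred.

|AD| ∈ [20, 58]  (≈ [20.0000, 58.0000])

|AB| ∈ {39}
|BC| ∈ {11}
|CD| ∈ {8}
|AC| ∈ [28, 50]
|BD| ∈ [3, 19]
|AD| ∈ [20, 58]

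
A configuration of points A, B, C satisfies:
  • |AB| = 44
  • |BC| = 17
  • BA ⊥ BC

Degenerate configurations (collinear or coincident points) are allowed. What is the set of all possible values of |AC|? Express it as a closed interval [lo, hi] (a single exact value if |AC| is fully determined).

|AB| ∈ {44}
|BC| ∈ {17}
|AC| ∈ {5·√(89)}

|AC| = 5·√(89)  (≈ 47.1699)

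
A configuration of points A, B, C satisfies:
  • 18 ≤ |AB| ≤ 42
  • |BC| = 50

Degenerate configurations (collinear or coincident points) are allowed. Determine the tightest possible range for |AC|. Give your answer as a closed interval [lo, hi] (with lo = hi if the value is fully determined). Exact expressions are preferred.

|AC| ∈ [8, 92]  (≈ [8.0000, 92.0000])

|AB| ∈ [18, 42]
|BC| ∈ {50}
|AC| ∈ [8, 92]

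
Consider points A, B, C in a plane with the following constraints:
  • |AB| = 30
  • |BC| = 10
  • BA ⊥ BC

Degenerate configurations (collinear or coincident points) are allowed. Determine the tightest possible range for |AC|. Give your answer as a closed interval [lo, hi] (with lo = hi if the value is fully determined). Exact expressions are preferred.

|AC| = 10·√(10)  (≈ 31.6228)

|AB| ∈ {30}
|BC| ∈ {10}
|AC| ∈ {10·√(10)}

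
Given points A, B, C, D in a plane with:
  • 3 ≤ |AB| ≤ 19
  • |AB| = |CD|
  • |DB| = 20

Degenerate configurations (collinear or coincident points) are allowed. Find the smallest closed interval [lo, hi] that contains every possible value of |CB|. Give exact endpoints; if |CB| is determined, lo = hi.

|AB| ∈ [3, 19]
|BD| ∈ {20}
|CD| ∈ [3, 19]
|AD| ∈ [1, 39]
|BC| ∈ [1, 39]
|AC| ∈ [0, 58]

|CB| ∈ [1, 39]  (≈ [1.0000, 39.0000])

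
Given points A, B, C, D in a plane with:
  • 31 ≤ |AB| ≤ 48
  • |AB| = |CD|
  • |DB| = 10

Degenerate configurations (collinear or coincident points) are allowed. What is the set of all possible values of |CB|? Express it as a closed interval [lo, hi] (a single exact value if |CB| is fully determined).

|CB| ∈ [21, 58]  (≈ [21.0000, 58.0000])

|AB| ∈ [31, 48]
|BD| ∈ {10}
|CD| ∈ [31, 48]
|AD| ∈ [21, 58]
|BC| ∈ [21, 58]
|AC| ∈ [0, 106]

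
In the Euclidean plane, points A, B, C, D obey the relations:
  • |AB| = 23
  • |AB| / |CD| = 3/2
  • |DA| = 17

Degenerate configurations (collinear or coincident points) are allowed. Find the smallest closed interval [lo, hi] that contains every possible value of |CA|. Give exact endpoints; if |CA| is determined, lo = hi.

|AB| ∈ {23}
|AD| ∈ {17}
|CD| ∈ {46/3}
|BD| ∈ [6, 40]
|AC| ∈ [5/3, 97/3]
|BC| ∈ [0, 166/3]

|CA| ∈ [5/3, 97/3]  (≈ [1.6667, 32.3333])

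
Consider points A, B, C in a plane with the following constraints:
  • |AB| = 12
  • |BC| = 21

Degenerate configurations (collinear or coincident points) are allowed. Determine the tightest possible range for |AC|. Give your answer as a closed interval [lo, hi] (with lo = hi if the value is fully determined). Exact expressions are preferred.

|AC| ∈ [9, 33]  (≈ [9.0000, 33.0000])

|AB| ∈ {12}
|BC| ∈ {21}
|AC| ∈ [9, 33]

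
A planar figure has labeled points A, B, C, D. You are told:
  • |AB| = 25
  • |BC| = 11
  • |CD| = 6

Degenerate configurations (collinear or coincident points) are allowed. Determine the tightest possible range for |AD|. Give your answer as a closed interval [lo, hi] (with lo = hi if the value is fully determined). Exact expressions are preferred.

|AB| ∈ {25}
|BC| ∈ {11}
|CD| ∈ {6}
|AC| ∈ [14, 36]
|BD| ∈ [5, 17]
|AD| ∈ [8, 42]

|AD| ∈ [8, 42]  (≈ [8.0000, 42.0000])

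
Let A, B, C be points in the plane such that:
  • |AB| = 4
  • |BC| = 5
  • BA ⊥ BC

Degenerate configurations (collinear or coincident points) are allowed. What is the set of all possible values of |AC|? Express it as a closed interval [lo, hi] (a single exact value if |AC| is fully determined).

|AC| = √(41)  (≈ 6.4031)

|AB| ∈ {4}
|BC| ∈ {5}
|AC| ∈ {√(41)}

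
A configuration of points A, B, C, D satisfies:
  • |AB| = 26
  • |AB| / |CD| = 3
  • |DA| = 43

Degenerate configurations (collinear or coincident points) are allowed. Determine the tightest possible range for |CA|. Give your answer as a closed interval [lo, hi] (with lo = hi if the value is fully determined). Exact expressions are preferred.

|AB| ∈ {26}
|AD| ∈ {43}
|CD| ∈ {26/3}
|BD| ∈ [17, 69]
|AC| ∈ [103/3, 155/3]
|BC| ∈ [25/3, 233/3]

|CA| ∈ [103/3, 155/3]  (≈ [34.3333, 51.6667])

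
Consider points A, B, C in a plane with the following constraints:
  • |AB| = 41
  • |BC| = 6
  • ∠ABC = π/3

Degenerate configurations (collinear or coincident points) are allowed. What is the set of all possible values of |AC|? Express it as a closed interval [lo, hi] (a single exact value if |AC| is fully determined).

|AB| ∈ {41}
|BC| ∈ {6}
|AC| ∈ {√(1471)}

|AC| = √(1471)  (≈ 38.3536)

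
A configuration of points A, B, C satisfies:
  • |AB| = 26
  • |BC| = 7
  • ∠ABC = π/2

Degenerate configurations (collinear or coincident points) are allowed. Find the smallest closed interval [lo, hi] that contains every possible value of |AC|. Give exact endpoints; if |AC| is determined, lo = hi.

|AB| ∈ {26}
|BC| ∈ {7}
|AC| ∈ {5·√(29)}

|AC| = 5·√(29)  (≈ 26.9258)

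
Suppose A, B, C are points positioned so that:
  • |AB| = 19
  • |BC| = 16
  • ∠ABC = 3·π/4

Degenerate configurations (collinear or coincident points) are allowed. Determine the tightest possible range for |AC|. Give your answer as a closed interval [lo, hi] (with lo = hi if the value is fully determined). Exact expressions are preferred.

|AC| = √(304·√(2) + 617)  (≈ 32.3562)

|AB| ∈ {19}
|BC| ∈ {16}
|AC| ∈ {√(304·√(2) + 617)}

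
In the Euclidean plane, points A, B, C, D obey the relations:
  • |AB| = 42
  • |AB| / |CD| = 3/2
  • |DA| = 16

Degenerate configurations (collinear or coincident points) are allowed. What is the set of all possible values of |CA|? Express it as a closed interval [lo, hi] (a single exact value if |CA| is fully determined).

|CA| ∈ [12, 44]  (≈ [12.0000, 44.0000])

|AB| ∈ {42}
|AD| ∈ {16}
|CD| ∈ {28}
|BD| ∈ [26, 58]
|AC| ∈ [12, 44]
|BC| ∈ [0, 86]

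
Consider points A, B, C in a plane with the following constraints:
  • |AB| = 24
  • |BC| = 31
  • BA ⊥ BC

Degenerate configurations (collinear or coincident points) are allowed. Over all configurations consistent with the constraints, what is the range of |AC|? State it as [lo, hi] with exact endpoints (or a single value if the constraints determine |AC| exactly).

|AB| ∈ {24}
|BC| ∈ {31}
|AC| ∈ {√(1537)}

|AC| = √(1537)  (≈ 39.2046)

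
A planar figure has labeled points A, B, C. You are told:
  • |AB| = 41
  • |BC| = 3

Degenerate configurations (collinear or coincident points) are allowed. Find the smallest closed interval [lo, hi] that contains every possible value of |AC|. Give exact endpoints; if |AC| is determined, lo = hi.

|AB| ∈ {41}
|BC| ∈ {3}
|AC| ∈ [38, 44]

|AC| ∈ [38, 44]  (≈ [38.0000, 44.0000])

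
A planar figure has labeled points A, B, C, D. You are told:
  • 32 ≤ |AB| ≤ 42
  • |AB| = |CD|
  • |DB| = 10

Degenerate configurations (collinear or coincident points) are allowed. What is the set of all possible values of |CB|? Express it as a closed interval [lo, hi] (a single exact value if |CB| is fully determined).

|CB| ∈ [22, 52]  (≈ [22.0000, 52.0000])

|AB| ∈ [32, 42]
|BD| ∈ {10}
|CD| ∈ [32, 42]
|AD| ∈ [22, 52]
|BC| ∈ [22, 52]
|AC| ∈ [0, 94]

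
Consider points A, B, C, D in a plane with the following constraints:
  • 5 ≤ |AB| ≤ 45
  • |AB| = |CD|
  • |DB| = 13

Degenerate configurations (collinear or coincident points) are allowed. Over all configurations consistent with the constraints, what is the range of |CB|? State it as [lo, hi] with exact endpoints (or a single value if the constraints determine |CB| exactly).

|CB| ∈ [0, 58]  (≈ [0.0000, 58.0000])

|AB| ∈ [5, 45]
|BD| ∈ {13}
|CD| ∈ [5, 45]
|AD| ∈ [0, 58]
|BC| ∈ [0, 58]
|AC| ∈ [0, 103]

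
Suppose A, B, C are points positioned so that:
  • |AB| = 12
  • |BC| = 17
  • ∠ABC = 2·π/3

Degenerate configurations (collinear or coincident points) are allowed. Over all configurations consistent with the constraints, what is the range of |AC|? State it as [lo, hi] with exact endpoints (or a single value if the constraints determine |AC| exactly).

|AC| = 7·√(13)  (≈ 25.2389)

|AB| ∈ {12}
|BC| ∈ {17}
|AC| ∈ {7·√(13)}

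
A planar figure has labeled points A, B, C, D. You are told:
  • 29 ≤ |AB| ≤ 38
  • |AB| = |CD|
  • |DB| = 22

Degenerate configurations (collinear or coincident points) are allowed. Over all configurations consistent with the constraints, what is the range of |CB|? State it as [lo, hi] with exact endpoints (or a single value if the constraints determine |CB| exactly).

|CB| ∈ [7, 60]  (≈ [7.0000, 60.0000])

|AB| ∈ [29, 38]
|BD| ∈ {22}
|CD| ∈ [29, 38]
|AD| ∈ [7, 60]
|BC| ∈ [7, 60]
|AC| ∈ [0, 98]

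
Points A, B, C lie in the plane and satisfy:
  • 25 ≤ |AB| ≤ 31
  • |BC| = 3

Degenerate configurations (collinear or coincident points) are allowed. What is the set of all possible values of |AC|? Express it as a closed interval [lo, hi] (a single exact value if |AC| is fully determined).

|AC| ∈ [22, 34]  (≈ [22.0000, 34.0000])

|AB| ∈ [25, 31]
|BC| ∈ {3}
|AC| ∈ [22, 34]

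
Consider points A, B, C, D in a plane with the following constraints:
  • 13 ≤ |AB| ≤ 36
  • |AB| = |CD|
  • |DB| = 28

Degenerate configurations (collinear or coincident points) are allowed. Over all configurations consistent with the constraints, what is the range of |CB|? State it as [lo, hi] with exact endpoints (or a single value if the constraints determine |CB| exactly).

|AB| ∈ [13, 36]
|BD| ∈ {28}
|CD| ∈ [13, 36]
|AD| ∈ [0, 64]
|BC| ∈ [0, 64]
|AC| ∈ [0, 100]

|CB| ∈ [0, 64]  (≈ [0.0000, 64.0000])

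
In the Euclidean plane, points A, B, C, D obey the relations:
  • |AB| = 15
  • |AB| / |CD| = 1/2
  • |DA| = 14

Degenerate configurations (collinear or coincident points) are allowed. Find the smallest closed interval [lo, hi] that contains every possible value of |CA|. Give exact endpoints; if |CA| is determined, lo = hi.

|CA| ∈ [16, 44]  (≈ [16.0000, 44.0000])

|AB| ∈ {15}
|AD| ∈ {14}
|CD| ∈ {30}
|BD| ∈ [1, 29]
|AC| ∈ [16, 44]
|BC| ∈ [1, 59]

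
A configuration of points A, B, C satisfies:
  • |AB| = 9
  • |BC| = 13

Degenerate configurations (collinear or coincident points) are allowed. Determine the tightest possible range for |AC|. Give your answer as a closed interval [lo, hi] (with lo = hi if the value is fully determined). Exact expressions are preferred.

|AB| ∈ {9}
|BC| ∈ {13}
|AC| ∈ [4, 22]

|AC| ∈ [4, 22]  (≈ [4.0000, 22.0000])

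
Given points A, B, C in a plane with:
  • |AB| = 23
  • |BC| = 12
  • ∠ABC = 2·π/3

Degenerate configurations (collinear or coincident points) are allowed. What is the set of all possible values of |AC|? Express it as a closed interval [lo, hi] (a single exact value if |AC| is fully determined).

|AC| = √(949)  (≈ 30.8058)

|AB| ∈ {23}
|BC| ∈ {12}
|AC| ∈ {√(949)}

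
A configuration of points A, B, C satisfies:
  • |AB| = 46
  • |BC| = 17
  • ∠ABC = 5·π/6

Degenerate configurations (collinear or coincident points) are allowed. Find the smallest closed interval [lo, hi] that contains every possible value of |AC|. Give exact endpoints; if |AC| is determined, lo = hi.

|AC| = √(782·√(3) + 2405)  (≈ 61.3145)

|AB| ∈ {46}
|BC| ∈ {17}
|AC| ∈ {√(782·√(3) + 2405)}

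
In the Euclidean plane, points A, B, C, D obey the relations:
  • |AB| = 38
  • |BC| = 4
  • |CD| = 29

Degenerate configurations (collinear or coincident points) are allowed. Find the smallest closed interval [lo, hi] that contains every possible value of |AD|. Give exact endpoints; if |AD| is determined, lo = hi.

|AB| ∈ {38}
|BC| ∈ {4}
|CD| ∈ {29}
|AC| ∈ [34, 42]
|BD| ∈ [25, 33]
|AD| ∈ [5, 71]

|AD| ∈ [5, 71]  (≈ [5.0000, 71.0000])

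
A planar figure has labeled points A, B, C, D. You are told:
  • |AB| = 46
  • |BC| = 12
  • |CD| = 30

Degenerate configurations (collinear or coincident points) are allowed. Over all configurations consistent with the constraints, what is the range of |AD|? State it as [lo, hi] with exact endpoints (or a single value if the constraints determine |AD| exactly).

|AD| ∈ [4, 88]  (≈ [4.0000, 88.0000])

|AB| ∈ {46}
|BC| ∈ {12}
|CD| ∈ {30}
|AC| ∈ [34, 58]
|BD| ∈ [18, 42]
|AD| ∈ [4, 88]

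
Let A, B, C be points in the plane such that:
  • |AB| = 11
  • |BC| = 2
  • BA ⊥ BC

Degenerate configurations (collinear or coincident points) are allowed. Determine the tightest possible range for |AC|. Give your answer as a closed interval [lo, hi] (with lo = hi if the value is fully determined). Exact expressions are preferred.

|AB| ∈ {11}
|BC| ∈ {2}
|AC| ∈ {5·√(5)}

|AC| = 5·√(5)  (≈ 11.1803)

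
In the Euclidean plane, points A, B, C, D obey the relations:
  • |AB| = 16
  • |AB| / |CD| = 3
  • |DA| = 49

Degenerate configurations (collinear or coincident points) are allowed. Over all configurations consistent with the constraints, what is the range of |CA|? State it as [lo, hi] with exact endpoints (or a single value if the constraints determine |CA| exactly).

|AB| ∈ {16}
|AD| ∈ {49}
|CD| ∈ {16/3}
|BD| ∈ [33, 65]
|AC| ∈ [131/3, 163/3]
|BC| ∈ [83/3, 211/3]

|CA| ∈ [131/3, 163/3]  (≈ [43.6667, 54.3333])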